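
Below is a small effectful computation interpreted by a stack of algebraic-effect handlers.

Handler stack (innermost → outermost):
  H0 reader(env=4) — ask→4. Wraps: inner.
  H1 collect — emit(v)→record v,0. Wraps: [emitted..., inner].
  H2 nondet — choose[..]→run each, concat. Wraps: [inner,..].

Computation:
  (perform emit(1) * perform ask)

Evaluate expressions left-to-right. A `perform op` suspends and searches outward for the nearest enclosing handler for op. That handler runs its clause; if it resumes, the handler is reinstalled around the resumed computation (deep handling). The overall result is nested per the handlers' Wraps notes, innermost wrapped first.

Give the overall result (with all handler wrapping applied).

Evaluation trace:
emit(1) @ H1 ⇒ out+=1
ask @ H0 ⇒ 4
H0 returns 0
H1 returns [1, 0]
H2 returns [[1, 0]]
= [[1, 0]]

Answer: [[1, 0]]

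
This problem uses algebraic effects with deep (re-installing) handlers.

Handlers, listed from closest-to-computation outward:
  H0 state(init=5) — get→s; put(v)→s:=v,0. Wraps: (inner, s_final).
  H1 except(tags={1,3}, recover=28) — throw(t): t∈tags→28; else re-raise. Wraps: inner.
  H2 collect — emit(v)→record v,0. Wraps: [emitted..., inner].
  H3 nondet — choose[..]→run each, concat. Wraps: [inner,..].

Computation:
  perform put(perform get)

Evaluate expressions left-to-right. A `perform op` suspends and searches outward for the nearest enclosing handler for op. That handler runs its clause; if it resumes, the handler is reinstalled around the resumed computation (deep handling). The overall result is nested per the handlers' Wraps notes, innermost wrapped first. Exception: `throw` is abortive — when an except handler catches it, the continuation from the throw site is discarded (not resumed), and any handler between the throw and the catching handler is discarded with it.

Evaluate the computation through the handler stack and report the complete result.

Answer: [[(0, 5)]]

Evaluation trace:
get @ H0 ⇒ 5
put(5) @ H0 ⇒ s:=5
H0 returns (0, 5)
H1 returns (0, 5)
H2 returns [(0, 5)]
H3 returns [[(0, 5)]]
= [[(0, 5)]]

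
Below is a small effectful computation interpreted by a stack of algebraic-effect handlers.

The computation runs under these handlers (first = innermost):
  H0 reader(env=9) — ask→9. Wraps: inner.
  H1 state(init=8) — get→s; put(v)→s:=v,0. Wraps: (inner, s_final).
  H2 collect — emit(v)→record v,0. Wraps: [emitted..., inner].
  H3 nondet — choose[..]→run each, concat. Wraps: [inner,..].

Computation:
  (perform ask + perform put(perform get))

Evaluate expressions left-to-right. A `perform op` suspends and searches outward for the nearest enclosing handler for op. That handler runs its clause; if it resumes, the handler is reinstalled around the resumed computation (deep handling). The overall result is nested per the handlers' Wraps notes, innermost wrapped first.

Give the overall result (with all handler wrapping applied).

Answer: [[(9, 8)]]

Evaluation trace:
ask @ H0 ⇒ 9
get @ H1 ⇒ 8
put(8) @ H1 ⇒ s:=8
H0 returns 9
H1 returns (9, 8)
H2 returns [(9, 8)]
H3 returns [[(9, 8)]]
= [[(9, 8)]]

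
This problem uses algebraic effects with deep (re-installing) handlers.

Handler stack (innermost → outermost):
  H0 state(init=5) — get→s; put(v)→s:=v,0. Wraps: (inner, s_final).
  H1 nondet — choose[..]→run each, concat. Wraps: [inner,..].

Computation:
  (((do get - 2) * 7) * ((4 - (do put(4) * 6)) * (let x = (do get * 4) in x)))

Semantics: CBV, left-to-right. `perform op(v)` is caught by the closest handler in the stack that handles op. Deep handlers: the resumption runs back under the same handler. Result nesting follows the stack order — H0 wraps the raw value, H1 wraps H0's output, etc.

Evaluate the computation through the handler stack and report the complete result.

Answer: [(1344, 4)]

Evaluation trace:
get @ H0 ⇒ 5
put(4) @ H0 ⇒ s:=4
get @ H0 ⇒ 4
H0 returns (1344, 4)
H1 returns [(1344, 4)]
= [(1344, 4)]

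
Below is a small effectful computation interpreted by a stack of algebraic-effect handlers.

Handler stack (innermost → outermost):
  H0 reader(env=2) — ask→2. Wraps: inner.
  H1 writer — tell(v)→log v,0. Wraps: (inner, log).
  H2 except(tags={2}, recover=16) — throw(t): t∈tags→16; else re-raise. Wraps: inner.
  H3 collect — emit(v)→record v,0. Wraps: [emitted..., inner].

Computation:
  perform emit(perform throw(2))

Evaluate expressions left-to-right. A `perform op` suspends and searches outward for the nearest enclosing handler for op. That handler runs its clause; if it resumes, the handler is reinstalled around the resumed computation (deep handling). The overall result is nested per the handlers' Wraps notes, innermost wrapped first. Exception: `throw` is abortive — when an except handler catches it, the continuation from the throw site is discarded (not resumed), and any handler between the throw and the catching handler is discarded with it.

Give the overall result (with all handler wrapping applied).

Step-by-step:
throw(2) @ H2 caught ⇒ 16
H3 returns [16]
= [16]

Answer: [16]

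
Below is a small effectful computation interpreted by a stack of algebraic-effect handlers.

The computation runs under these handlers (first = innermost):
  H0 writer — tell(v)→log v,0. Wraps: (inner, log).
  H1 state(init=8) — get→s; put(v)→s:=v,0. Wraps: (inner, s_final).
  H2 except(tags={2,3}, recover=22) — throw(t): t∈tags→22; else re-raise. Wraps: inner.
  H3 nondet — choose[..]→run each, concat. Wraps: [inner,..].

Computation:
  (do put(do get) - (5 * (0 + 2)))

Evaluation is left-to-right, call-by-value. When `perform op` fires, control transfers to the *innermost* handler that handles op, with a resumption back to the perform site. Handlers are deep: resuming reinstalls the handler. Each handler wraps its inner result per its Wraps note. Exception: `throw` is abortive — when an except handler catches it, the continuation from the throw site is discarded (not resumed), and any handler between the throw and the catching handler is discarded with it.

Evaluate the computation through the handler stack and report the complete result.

Answer: [((-10, ()), 8)]

Step-by-step:
get @ H1 ⇒ 8
put(8) @ H1 ⇒ s:=8
H0 returns (-10, ())
H1 returns ((-10, ()), 8)
H2 returns ((-10, ()), 8)
H3 returns [((-10, ()), 8)]
= [((-10, ()), 8)]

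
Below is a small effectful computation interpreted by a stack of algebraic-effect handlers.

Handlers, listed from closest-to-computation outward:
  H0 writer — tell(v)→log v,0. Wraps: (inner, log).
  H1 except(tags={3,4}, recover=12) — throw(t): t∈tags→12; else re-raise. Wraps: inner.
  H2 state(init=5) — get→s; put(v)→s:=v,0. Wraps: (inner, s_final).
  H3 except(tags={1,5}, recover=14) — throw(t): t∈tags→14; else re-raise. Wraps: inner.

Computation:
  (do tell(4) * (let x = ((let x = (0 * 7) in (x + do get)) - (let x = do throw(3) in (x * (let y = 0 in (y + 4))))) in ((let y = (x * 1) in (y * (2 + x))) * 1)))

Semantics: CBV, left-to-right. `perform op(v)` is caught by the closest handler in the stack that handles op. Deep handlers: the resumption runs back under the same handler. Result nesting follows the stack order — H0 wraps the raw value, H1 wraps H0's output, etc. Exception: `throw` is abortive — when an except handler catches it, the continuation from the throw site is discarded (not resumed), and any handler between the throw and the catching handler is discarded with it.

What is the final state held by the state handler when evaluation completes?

Answer: 5

Evaluation trace:
tell(4) @ H0 ⇒ log+=4
get @ H2 ⇒ 5
throw(3) @ H1 caught ⇒ 12
H2 returns (12, 5)
H3 returns (12, 5)
= (12, 5)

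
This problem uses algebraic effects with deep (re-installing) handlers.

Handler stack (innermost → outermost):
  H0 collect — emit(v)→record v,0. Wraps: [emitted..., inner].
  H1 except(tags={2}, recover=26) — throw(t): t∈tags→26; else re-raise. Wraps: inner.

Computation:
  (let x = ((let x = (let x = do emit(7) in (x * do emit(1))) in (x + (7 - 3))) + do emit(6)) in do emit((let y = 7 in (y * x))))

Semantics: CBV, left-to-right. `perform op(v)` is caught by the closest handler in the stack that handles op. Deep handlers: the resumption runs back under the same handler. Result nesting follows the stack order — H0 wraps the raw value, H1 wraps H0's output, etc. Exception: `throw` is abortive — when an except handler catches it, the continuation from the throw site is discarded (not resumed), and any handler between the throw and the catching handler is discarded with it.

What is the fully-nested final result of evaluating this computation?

Answer: [7, 1, 6, 28, 0]

Evaluation trace:
emit(7) @ H0 ⇒ out+=7
emit(1) @ H0 ⇒ out+=1
emit(6) @ H0 ⇒ out+=6
emit(28) @ H0 ⇒ out+=28
H0 returns [7, 1, 6, 28, 0]
H1 returns [7, 1, 6, 28, 0]
= [7, 1, 6, 28, 0]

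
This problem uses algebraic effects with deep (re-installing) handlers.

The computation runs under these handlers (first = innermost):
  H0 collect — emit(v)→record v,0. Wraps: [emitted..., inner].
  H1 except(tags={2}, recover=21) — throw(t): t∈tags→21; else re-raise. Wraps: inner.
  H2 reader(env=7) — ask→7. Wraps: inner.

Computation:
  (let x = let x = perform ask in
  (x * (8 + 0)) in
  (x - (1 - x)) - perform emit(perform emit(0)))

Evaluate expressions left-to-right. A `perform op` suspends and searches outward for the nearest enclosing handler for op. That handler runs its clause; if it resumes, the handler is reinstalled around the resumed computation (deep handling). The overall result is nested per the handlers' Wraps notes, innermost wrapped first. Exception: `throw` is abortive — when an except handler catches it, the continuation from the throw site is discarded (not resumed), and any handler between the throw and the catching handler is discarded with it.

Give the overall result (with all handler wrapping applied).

Answer: [0, 0, 111]

Step-by-step:
ask @ H2 ⇒ 7
emit(0) @ H0 ⇒ out+=0
emit(0) @ H0 ⇒ out+=0
H0 returns [0, 0, 111]
H1 returns [0, 0, 111]
H2 returns [0, 0, 111]
= [0, 0, 111]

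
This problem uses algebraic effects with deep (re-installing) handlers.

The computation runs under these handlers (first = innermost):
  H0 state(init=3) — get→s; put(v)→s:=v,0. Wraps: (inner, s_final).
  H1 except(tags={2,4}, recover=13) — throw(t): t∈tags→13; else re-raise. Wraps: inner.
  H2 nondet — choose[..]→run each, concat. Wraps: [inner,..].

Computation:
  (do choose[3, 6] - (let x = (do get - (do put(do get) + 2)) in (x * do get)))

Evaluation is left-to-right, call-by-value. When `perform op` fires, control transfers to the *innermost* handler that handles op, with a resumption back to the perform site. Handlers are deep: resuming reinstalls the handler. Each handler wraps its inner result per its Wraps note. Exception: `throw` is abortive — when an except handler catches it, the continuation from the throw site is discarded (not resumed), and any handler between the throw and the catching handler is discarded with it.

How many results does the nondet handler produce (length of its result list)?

Evaluation trace:
choose[3, 6] @ H2
  branch[0] choose=3:
    get @ H0 ⇒ 3
    get @ H0 ⇒ 3
    put(3) @ H0 ⇒ s:=3
    get @ H0 ⇒ 3
    H0 returns (0, 3)
    H1 returns (0, 3)
    H2 returns [(0, 3)]
  branch[1] choose=6:
    get @ H0 ⇒ 3
    get @ H0 ⇒ 3
    put(3) @ H0 ⇒ s:=3
    get @ H0 ⇒ 3
    H0 returns (3, 3)
    H1 returns (3, 3)
    H2 returns [(3, 3)]
= [(0, 3), (3, 3)]

Answer: 2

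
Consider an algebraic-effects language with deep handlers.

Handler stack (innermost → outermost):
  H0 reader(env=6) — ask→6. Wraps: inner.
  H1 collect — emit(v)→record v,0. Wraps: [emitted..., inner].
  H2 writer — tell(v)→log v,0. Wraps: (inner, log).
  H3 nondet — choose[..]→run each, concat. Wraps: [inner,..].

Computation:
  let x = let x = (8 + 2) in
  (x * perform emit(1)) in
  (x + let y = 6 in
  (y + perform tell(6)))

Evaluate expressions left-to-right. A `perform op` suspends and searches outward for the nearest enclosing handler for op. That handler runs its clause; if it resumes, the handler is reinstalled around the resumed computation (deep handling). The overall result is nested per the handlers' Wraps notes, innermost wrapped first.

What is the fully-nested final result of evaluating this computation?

Evaluation trace:
emit(1) @ H1 ⇒ out+=1
tell(6) @ H2 ⇒ log+=6
H0 returns 6
H1 returns [1, 6]
H2 returns ([1, 6], (6))
H3 returns [([1, 6], (6))]
= [([1, 6], (6))]

Answer: [([1, 6], (6))]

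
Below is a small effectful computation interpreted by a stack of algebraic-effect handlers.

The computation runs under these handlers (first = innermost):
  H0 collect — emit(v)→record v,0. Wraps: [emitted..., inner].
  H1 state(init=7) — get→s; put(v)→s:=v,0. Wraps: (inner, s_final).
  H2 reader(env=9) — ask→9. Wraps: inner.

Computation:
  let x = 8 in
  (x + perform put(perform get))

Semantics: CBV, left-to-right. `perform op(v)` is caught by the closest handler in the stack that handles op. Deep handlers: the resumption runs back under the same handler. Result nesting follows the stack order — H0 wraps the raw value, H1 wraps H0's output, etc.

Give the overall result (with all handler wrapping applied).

Answer: ([8], 7)

Step-by-step:
get @ H1 ⇒ 7
put(7) @ H1 ⇒ s:=7
H0 returns [8]
H1 returns ([8], 7)
H2 returns ([8], 7)
= ([8], 7)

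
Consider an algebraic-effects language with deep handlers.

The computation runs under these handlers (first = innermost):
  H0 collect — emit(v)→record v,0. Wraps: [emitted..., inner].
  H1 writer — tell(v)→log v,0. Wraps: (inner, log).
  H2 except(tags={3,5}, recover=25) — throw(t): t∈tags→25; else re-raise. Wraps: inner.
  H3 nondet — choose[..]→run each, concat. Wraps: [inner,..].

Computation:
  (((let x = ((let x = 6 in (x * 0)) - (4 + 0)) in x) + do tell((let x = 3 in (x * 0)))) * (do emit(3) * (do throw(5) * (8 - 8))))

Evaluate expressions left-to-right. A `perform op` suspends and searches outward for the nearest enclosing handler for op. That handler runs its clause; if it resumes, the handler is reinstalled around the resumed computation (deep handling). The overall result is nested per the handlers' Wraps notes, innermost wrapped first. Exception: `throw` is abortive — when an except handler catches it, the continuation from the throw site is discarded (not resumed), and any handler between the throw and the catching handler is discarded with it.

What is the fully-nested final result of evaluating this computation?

Answer: [25]

Step-by-step:
tell(0) @ H1 ⇒ log+=0
emit(3) @ H0 ⇒ out+=3
throw(5) @ H2 caught ⇒ 25
H3 returns [25]
= [25]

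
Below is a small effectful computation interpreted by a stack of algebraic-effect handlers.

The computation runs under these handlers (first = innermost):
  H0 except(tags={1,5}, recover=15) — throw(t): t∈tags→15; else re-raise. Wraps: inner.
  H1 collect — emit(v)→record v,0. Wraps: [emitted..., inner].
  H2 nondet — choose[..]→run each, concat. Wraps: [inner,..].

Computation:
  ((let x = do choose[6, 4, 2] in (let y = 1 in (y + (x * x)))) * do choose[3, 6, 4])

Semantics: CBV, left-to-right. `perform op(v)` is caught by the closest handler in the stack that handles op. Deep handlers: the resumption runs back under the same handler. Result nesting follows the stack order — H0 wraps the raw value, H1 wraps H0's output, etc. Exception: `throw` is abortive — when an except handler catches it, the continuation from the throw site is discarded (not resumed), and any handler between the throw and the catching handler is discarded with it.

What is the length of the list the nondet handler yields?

Working:
choose[6, 4, 2] @ H2
  branch[0] choose=6:
    choose[3, 6, 4] @ H2
      branch[0] choose=3:
        H0 returns 111
        H1 returns [111]
        H2 returns [[111]]
      branch[1] choose=6:
        H0 returns 222
        H1 returns [222]
        H2 returns [[222]]
      branch[2] choose=4:
        H0 returns 148
        H1 returns [148]
        H2 returns [[148]]
  branch[1] choose=4:
    choose[3, 6, 4] @ H2
      branch[0] choose=3:
        H0 returns 51
        H1 returns [51]
        H2 returns [[51]]
      branch[1] choose=6:
        H0 returns 102
        H1 returns [102]
        H2 returns [[102]]
      branch[2] choose=4:
        H0 returns 68
        H1 returns [68]
        H2 returns [[68]]
  branch[2] choose=2:
    choose[3, 6, 4] @ H2
      branch[0] choose=3:
        H0 returns 15
        H1 returns [15]
        H2 returns [[15]]
      branch[1] choose=6:
        H0 returns 30
        H1 returns [30]
        H2 returns [[30]]
      branch[2] choose=4:
        H0 returns 20
        H1 returns [20]
        H2 returns [[20]]
= [[111], [222], [148], [51], [102], [68], [15], [30], [20]]

Answer: 9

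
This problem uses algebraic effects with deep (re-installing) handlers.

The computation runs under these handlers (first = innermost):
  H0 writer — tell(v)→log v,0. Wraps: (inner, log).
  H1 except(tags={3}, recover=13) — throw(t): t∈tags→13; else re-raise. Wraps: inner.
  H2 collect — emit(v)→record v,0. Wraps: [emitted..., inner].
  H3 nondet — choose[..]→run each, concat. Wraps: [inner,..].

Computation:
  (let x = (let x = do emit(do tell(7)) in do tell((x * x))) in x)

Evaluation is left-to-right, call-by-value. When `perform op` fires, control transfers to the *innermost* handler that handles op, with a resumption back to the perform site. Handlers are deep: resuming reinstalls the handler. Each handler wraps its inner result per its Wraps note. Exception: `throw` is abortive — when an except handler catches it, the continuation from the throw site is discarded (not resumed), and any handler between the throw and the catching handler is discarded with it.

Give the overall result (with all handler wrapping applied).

Answer: [[0, (0, (7, 0))]]

Working:
tell(7) @ H0 ⇒ log+=7
emit(0) @ H2 ⇒ out+=0
tell(0) @ H0 ⇒ log+=0
H0 returns (0, (7, 0))
H1 returns (0, (7, 0))
H2 returns [0, (0, (7, 0))]
H3 returns [[0, (0, (7, 0))]]
= [[0, (0, (7, 0))]]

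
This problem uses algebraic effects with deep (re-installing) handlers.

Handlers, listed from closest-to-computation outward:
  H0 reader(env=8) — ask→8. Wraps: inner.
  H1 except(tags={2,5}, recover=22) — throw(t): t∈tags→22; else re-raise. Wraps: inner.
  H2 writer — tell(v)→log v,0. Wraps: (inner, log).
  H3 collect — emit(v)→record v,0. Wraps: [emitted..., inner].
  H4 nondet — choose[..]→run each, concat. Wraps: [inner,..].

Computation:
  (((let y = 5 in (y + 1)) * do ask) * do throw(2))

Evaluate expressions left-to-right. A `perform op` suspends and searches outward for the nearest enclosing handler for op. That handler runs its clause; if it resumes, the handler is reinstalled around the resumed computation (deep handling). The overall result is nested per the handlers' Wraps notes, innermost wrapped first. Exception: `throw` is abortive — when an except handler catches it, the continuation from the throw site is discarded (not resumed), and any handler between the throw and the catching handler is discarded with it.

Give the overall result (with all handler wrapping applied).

Evaluation trace:
ask @ H0 ⇒ 8
throw(2) @ H1 caught ⇒ 22
H2 returns (22, ())
H3 returns [(22, ())]
H4 returns [[(22, ())]]
= [[(22, ())]]

Answer: [[(22, ())]]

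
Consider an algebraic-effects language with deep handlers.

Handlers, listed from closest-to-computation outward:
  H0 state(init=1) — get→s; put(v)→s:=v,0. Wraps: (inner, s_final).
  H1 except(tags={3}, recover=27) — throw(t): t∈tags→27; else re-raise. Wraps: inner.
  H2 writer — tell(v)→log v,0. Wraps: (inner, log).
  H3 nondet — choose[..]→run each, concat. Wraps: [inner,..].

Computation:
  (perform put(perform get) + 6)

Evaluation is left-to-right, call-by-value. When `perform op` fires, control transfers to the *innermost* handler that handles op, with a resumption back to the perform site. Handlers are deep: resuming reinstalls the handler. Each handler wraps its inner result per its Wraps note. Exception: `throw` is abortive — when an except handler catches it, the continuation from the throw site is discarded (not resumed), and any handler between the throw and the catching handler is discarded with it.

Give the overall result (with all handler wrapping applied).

Step-by-step:
get @ H0 ⇒ 1
put(1) @ H0 ⇒ s:=1
H0 returns (6, 1)
H1 returns (6, 1)
H2 returns ((6, 1), ())
H3 returns [((6, 1), ())]
= [((6, 1), ())]

Answer: [((6, 1), ())]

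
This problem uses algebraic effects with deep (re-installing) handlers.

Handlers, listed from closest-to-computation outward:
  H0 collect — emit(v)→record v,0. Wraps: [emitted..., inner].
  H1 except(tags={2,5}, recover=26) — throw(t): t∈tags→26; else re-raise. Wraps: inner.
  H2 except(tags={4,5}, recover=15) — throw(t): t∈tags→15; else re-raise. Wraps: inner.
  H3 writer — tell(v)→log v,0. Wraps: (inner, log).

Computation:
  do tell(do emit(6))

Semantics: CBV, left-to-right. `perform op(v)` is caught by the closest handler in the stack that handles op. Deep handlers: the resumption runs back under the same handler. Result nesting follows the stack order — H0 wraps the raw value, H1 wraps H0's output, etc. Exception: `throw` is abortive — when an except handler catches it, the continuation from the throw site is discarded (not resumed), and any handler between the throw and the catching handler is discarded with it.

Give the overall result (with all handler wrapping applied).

Answer: ([6, 0], (0))

Step-by-step:
emit(6) @ H0 ⇒ out+=6
tell(0) @ H3 ⇒ log+=0
H0 returns [6, 0]
H1 returns [6, 0]
H2 returns [6, 0]
H3 returns ([6, 0], (0))
= ([6, 0], (0))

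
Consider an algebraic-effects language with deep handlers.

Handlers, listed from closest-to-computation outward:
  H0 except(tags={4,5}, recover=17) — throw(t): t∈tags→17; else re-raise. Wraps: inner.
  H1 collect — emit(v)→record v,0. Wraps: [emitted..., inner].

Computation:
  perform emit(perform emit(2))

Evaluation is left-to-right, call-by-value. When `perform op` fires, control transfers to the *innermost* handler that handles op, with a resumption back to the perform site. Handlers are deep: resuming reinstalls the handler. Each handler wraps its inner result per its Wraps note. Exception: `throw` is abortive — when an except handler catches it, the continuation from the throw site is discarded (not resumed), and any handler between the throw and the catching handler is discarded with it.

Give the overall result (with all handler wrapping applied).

Evaluation trace:
emit(2) @ H1 ⇒ out+=2
emit(0) @ H1 ⇒ out+=0
H0 returns 0
H1 returns [2, 0, 0]
= [2, 0, 0]

Answer: [2, 0, 0]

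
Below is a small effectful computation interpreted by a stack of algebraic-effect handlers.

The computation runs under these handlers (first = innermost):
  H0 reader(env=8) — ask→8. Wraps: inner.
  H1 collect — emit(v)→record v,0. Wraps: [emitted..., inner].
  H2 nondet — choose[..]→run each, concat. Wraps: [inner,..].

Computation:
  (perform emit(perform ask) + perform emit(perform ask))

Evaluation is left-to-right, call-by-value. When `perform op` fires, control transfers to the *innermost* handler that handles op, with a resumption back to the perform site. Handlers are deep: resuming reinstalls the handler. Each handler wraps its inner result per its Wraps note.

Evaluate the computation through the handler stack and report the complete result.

Step-by-step:
ask @ H0 ⇒ 8
emit(8) @ H1 ⇒ out+=8
ask @ H0 ⇒ 8
emit(8) @ H1 ⇒ out+=8
H0 returns 0
H1 returns [8, 8, 0]
H2 returns [[8, 8, 0]]
= [[8, 8, 0]]

Answer: [[8, 8, 0]]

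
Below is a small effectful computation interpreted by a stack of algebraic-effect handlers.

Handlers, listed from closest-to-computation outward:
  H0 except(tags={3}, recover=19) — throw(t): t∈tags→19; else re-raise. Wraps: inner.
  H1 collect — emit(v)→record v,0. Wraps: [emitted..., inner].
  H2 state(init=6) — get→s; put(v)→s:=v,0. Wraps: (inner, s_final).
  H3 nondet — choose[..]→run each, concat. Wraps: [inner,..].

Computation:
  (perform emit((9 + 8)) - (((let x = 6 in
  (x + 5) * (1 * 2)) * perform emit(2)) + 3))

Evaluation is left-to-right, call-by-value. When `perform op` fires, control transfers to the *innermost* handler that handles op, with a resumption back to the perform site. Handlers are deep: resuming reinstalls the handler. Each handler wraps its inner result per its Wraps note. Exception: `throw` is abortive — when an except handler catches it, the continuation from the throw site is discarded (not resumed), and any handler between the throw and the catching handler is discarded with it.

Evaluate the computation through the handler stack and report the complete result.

Answer: [([17, 2, -3], 6)]

Step-by-step:
emit(17) @ H1 ⇒ out+=17
emit(2) @ H1 ⇒ out+=2
H0 returns -3
H1 returns [17, 2, -3]
H2 returns ([17, 2, -3], 6)
H3 returns [([17, 2, -3], 6)]
= [([17, 2, -3], 6)]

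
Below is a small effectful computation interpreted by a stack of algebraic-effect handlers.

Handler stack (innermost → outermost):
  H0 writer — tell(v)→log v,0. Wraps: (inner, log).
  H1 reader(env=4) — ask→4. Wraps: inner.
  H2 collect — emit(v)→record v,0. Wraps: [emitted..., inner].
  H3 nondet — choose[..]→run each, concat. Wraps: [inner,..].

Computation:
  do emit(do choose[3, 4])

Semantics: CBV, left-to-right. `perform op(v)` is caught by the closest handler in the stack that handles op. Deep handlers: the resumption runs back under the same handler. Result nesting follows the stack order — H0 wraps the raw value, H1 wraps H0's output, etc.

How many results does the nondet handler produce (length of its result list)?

Evaluation trace:
choose[3, 4] @ H3
  branch[0] choose=3:
    emit(3) @ H2 ⇒ out+=3
    H0 returns (0, ())
    H1 returns (0, ())
    H2 returns [3, (0, ())]
    H3 returns [[3, (0, ())]]
  branch[1] choose=4:
    emit(4) @ H2 ⇒ out+=4
    H0 returns (0, ())
    H1 returns (0, ())
    H2 returns [4, (0, ())]
    H3 returns [[4, (0, ())]]
= [[3, (0, ())], [4, (0, ())]]

Answer: 2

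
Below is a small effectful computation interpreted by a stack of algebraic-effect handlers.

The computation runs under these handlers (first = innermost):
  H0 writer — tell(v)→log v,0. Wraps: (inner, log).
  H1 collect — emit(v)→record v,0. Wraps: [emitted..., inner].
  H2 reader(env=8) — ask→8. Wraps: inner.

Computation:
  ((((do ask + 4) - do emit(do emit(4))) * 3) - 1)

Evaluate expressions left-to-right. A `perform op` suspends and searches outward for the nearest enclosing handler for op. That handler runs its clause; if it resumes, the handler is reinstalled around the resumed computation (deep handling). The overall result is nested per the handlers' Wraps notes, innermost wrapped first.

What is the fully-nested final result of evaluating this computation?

Step-by-step:
ask @ H2 ⇒ 8
emit(4) @ H1 ⇒ out+=4
emit(0) @ H1 ⇒ out+=0
H0 returns (35, ())
H1 returns [4, 0, (35, ())]
H2 returns [4, 0, (35, ())]
= [4, 0, (35, ())]

Answer: [4, 0, (35, ())]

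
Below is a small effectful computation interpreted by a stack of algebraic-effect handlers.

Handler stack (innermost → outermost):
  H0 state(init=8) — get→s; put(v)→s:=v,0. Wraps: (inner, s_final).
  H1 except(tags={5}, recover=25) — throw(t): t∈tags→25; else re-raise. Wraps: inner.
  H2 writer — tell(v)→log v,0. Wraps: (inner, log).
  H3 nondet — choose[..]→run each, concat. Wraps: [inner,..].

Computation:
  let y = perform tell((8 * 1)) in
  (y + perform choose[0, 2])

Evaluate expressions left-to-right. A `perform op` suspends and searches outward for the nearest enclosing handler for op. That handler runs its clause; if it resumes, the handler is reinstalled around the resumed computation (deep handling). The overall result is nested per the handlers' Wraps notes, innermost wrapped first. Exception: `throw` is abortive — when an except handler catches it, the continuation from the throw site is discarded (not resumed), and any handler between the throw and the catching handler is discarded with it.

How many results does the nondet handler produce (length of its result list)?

Working:
tell(8) @ H2 ⇒ log+=8
choose[0, 2] @ H3
  branch[0] choose=0:
    H0 returns (0, 8)
    H1 returns (0, 8)
    H2 returns ((0, 8), (8))
    H3 returns [((0, 8), (8))]
  branch[1] choose=2:
    H0 returns (2, 8)
    H1 returns (2, 8)
    H2 returns ((2, 8), (8))
    H3 returns [((2, 8), (8))]
= [((0, 8), (8)), ((2, 8), (8))]

Answer: 2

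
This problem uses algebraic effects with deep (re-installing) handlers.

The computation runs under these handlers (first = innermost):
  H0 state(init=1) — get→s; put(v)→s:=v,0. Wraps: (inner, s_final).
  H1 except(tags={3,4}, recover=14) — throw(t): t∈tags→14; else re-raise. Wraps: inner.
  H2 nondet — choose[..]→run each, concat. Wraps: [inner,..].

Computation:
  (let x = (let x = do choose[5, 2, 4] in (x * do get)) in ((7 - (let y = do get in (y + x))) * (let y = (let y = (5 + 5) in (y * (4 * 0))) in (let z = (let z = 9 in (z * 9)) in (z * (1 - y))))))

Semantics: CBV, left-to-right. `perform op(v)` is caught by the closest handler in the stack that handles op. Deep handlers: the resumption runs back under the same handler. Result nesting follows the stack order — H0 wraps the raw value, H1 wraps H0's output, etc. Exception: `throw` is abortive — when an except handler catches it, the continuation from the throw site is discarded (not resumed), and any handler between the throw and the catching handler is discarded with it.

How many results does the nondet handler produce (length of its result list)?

Answer: 3

Step-by-step:
choose[5, 2, 4] @ H2
  branch[0] choose=5:
    get @ H0 ⇒ 1
    get @ H0 ⇒ 1
    H0 returns (81, 1)
    H1 returns (81, 1)
    H2 returns [(81, 1)]
  branch[1] choose=2:
    get @ H0 ⇒ 1
    get @ H0 ⇒ 1
    H0 returns (324, 1)
    H1 returns (324, 1)
    H2 returns [(324, 1)]
  branch[2] choose=4:
    get @ H0 ⇒ 1
    get @ H0 ⇒ 1
    H0 returns (162, 1)
    H1 returns (162, 1)
    H2 returns [(162, 1)]
= [(81, 1), (324, 1), (162, 1)]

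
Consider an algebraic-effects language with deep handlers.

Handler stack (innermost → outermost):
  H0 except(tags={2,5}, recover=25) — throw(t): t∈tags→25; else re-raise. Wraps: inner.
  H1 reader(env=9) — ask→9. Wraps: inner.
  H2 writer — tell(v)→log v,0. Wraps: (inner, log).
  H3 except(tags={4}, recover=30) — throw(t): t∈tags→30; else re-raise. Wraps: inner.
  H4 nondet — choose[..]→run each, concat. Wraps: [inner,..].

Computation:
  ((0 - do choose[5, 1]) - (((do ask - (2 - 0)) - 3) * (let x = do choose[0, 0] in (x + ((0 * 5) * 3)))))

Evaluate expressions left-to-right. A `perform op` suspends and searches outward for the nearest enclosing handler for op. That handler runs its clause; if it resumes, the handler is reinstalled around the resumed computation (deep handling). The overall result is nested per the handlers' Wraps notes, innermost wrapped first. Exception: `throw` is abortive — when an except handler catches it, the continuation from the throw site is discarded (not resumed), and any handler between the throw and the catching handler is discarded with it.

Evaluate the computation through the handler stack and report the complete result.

Evaluation trace:
choose[5, 1] @ H4
  branch[0] choose=5:
    ask @ H1 ⇒ 9
    choose[0, 0] @ H4
      branch[0] choose=0:
        H0 returns -5
        H1 returns -5
        H2 returns (-5, ())
        H3 returns (-5, ())
        H4 returns [(-5, ())]
      branch[1] choose=0:
        H0 returns -5
        H1 returns -5
        H2 returns (-5, ())
        H3 returns (-5, ())
        H4 returns [(-5, ())]
  branch[1] choose=1:
    ask @ H1 ⇒ 9
    choose[0, 0] @ H4
      branch[0] choose=0:
        H0 returns -1
        H1 returns -1
        H2 returns (-1, ())
        H3 returns (-1, ())
        H4 returns [(-1, ())]
      branch[1] choose=0:
        H0 returns -1
        H1 returns -1
        H2 returns (-1, ())
        H3 returns (-1, ())
        H4 returns [(-1, ())]
= [(-5, ()), (-5, ()), (-1, ()), (-1, ())]

Answer: [(-5, ()), (-5, ()), (-1, ()), (-1, ())]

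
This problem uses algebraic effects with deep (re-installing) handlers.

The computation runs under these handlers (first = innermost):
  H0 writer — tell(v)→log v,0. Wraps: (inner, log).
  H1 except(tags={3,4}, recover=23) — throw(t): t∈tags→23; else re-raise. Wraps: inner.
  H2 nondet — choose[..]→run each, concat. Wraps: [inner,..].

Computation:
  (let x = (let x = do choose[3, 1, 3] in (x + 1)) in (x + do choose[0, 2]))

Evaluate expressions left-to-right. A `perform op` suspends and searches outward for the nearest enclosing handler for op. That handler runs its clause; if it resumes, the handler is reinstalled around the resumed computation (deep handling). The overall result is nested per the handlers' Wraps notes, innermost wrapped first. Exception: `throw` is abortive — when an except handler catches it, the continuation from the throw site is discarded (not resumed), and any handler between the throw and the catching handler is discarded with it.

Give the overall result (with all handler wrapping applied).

Answer: [(4, ()), (6, ()), (2, ()), (4, ()), (4, ()), (6, ())]

Step-by-step:
choose[3, 1, 3] @ H2
  branch[0] choose=3:
    choose[0, 2] @ H2
      branch[0] choose=0:
        H0 returns (4, ())
        H1 returns (4, ())
        H2 returns [(4, ())]
      branch[1] choose=2:
        H0 returns (6, ())
        H1 returns (6, ())
        H2 returns [(6, ())]
  branch[1] choose=1:
    choose[0, 2] @ H2
      branch[0] choose=0:
        H0 returns (2, ())
        H1 returns (2, ())
        H2 returns [(2, ())]
      branch[1] choose=2:
        H0 returns (4, ())
        H1 returns (4, ())
        H2 returns [(4, ())]
  branch[2] choose=3:
    choose[0, 2] @ H2
      branch[0] choose=0:
        H0 returns (4, ())
        H1 returns (4, ())
        H2 returns [(4, ())]
      branch[1] choose=2:
        H0 returns (6, ())
        H1 returns (6, ())
        H2 returns [(6, ())]
= [(4, ()), (6, ()), (2, ()), (4, ()), (4, ()), (6, ())]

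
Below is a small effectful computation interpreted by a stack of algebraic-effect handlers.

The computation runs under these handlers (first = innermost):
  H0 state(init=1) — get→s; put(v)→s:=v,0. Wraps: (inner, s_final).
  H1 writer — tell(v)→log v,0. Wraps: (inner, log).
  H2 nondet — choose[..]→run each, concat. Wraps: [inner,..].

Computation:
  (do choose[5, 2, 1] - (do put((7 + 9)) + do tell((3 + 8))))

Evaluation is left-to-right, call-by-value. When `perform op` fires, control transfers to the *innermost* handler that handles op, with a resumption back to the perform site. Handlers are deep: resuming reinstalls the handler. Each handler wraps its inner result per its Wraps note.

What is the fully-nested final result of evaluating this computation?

Answer: [((5, 16), (11)), ((2, 16), (11)), ((1, 16), (11))]

Working:
choose[5, 2, 1] @ H2
  branch[0] choose=5:
    put(16) @ H0 ⇒ s:=16
    tell(11) @ H1 ⇒ log+=11
    H0 returns (5, 16)
    H1 returns ((5, 16), (11))
    H2 returns [((5, 16), (11))]
  branch[1] choose=2:
    put(16) @ H0 ⇒ s:=16
    tell(11) @ H1 ⇒ log+=11
    H0 returns (2, 16)
    H1 returns ((2, 16), (11))
    H2 returns [((2, 16), (11))]
  branch[2] choose=1:
    put(16) @ H0 ⇒ s:=16
    tell(11) @ H1 ⇒ log+=11
    H0 returns (1, 16)
    H1 returns ((1, 16), (11))
    H2 returns [((1, 16), (11))]
= [((5, 16), (11)), ((2, 16), (11)), ((1, 16), (11))]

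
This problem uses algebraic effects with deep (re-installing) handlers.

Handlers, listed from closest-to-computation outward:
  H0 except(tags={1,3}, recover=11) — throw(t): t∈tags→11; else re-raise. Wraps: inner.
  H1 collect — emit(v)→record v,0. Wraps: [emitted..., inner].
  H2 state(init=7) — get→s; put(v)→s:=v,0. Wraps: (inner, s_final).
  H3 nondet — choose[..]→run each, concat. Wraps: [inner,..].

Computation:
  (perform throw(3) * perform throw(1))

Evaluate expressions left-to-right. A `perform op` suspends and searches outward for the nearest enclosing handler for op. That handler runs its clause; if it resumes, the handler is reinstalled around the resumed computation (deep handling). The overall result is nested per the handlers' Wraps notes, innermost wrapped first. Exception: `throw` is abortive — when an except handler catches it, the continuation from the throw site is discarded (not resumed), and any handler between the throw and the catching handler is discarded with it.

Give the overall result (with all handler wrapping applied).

Answer: [([11], 7)]

Evaluation trace:
throw(3) @ H0 caught ⇒ 11
H1 returns [11]
H2 returns ([11], 7)
H3 returns [([11], 7)]
= [([11], 7)]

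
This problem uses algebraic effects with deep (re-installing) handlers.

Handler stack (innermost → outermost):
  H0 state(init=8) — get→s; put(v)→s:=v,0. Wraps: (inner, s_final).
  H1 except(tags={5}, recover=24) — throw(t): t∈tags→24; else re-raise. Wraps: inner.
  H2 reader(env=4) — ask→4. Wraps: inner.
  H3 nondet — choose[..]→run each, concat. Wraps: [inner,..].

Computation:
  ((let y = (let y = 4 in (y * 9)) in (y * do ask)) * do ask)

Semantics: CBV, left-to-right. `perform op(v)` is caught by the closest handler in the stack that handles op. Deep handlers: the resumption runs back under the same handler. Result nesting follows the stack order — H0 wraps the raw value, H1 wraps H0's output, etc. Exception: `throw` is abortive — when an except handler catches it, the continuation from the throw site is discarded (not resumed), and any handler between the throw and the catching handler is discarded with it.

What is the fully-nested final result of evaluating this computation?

Answer: [(576, 8)]

Working:
ask @ H2 ⇒ 4
ask @ H2 ⇒ 4
H0 returns (576, 8)
H1 returns (576, 8)
H2 returns (576, 8)
H3 returns [(576, 8)]
= [(576, 8)]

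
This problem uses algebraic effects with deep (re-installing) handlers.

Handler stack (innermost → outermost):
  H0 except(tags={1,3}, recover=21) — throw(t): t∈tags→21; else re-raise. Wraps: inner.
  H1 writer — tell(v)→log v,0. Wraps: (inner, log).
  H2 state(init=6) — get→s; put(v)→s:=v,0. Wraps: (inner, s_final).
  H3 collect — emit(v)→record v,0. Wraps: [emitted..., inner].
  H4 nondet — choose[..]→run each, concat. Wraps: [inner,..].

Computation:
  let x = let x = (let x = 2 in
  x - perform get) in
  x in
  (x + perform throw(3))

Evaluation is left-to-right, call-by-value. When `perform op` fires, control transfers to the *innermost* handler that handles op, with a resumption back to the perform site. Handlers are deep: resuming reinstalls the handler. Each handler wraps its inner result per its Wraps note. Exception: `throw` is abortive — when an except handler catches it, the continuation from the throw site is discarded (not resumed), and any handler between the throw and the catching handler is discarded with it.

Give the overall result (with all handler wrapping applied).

Answer: [[((21, ()), 6)]]

Evaluation trace:
get @ H2 ⇒ 6
throw(3) @ H0 caught ⇒ 21
H1 returns (21, ())
H2 returns ((21, ()), 6)
H3 returns [((21, ()), 6)]
H4 returns [[((21, ()), 6)]]
= [[((21, ()), 6)]]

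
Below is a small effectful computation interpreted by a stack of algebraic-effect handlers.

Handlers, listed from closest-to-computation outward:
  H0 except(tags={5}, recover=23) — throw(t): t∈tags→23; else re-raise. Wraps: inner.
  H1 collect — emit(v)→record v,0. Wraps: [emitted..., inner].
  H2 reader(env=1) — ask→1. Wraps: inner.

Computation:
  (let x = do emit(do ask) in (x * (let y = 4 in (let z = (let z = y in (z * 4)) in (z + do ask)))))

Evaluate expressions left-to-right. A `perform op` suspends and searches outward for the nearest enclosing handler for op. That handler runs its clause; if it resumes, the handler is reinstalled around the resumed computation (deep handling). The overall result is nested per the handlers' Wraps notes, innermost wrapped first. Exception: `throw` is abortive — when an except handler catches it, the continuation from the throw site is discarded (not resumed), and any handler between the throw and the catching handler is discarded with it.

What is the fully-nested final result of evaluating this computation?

Answer: [1, 0]

Working:
ask @ H2 ⇒ 1
emit(1) @ H1 ⇒ out+=1
ask @ H2 ⇒ 1
H0 returns 0
H1 returns [1, 0]
H2 returns [1, 0]
= [1, 0]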